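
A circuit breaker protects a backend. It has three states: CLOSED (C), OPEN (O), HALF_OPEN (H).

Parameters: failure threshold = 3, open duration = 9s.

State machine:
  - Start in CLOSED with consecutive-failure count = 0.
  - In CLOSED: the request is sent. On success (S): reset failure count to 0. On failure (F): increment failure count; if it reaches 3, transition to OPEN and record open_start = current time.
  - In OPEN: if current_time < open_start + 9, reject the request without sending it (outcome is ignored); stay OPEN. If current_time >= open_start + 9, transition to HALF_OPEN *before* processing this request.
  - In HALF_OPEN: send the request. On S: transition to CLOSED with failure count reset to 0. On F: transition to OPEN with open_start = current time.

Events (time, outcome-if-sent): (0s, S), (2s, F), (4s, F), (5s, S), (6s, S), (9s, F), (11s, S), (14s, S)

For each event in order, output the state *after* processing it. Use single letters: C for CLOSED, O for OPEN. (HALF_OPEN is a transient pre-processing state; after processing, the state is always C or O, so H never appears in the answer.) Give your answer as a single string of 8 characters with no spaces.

Answer: CCCCCCCC

Derivation:
State after each event:
  event#1 t=0s outcome=S: state=CLOSED
  event#2 t=2s outcome=F: state=CLOSED
  event#3 t=4s outcome=F: state=CLOSED
  event#4 t=5s outcome=S: state=CLOSED
  event#5 t=6s outcome=S: state=CLOSED
  event#6 t=9s outcome=F: state=CLOSED
  event#7 t=11s outcome=S: state=CLOSED
  event#8 t=14s outcome=S: state=CLOSED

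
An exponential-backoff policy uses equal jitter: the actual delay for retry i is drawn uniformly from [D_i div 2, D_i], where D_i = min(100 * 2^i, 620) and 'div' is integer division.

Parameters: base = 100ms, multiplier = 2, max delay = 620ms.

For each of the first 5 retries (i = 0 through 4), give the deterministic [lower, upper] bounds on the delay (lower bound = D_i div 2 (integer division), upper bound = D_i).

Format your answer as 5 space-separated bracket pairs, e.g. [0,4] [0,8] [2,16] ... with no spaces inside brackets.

Answer: [50,100] [100,200] [200,400] [310,620] [310,620]

Derivation:
Computing bounds per retry:
  i=0: D_i=min(100*2^0,620)=100, bounds=[50,100]
  i=1: D_i=min(100*2^1,620)=200, bounds=[100,200]
  i=2: D_i=min(100*2^2,620)=400, bounds=[200,400]
  i=3: D_i=min(100*2^3,620)=620, bounds=[310,620]
  i=4: D_i=min(100*2^4,620)=620, bounds=[310,620]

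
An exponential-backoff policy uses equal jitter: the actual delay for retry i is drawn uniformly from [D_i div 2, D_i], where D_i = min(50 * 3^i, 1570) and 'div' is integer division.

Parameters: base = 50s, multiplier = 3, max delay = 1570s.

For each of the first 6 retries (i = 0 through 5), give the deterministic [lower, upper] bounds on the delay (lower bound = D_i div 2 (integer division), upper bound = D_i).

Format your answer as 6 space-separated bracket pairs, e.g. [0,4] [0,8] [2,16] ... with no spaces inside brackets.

Computing bounds per retry:
  i=0: D_i=min(50*3^0,1570)=50, bounds=[25,50]
  i=1: D_i=min(50*3^1,1570)=150, bounds=[75,150]
  i=2: D_i=min(50*3^2,1570)=450, bounds=[225,450]
  i=3: D_i=min(50*3^3,1570)=1350, bounds=[675,1350]
  i=4: D_i=min(50*3^4,1570)=1570, bounds=[785,1570]
  i=5: D_i=min(50*3^5,1570)=1570, bounds=[785,1570]

Answer: [25,50] [75,150] [225,450] [675,1350] [785,1570] [785,1570]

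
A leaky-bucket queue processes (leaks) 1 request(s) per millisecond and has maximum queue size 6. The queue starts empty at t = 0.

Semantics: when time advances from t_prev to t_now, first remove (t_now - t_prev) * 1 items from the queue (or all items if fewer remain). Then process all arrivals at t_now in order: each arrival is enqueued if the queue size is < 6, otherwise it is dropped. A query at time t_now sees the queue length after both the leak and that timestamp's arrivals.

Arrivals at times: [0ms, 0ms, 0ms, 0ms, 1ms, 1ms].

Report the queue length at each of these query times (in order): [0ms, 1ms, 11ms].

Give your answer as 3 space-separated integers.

Queue lengths at query times:
  query t=0ms: backlog = 4
  query t=1ms: backlog = 5
  query t=11ms: backlog = 0

Answer: 4 5 0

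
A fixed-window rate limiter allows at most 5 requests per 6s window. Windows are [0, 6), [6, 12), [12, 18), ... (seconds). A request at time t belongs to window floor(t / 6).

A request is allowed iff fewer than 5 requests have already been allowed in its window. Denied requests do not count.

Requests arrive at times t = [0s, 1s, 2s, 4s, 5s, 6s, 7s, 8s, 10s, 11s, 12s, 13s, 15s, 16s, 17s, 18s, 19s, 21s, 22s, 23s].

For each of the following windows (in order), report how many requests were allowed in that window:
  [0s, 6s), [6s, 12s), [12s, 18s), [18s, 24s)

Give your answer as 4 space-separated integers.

Processing requests:
  req#1 t=0s (window 0): ALLOW
  req#2 t=1s (window 0): ALLOW
  req#3 t=2s (window 0): ALLOW
  req#4 t=4s (window 0): ALLOW
  req#5 t=5s (window 0): ALLOW
  req#6 t=6s (window 1): ALLOW
  req#7 t=7s (window 1): ALLOW
  req#8 t=8s (window 1): ALLOW
  req#9 t=10s (window 1): ALLOW
  req#10 t=11s (window 1): ALLOW
  req#11 t=12s (window 2): ALLOW
  req#12 t=13s (window 2): ALLOW
  req#13 t=15s (window 2): ALLOW
  req#14 t=16s (window 2): ALLOW
  req#15 t=17s (window 2): ALLOW
  req#16 t=18s (window 3): ALLOW
  req#17 t=19s (window 3): ALLOW
  req#18 t=21s (window 3): ALLOW
  req#19 t=22s (window 3): ALLOW
  req#20 t=23s (window 3): ALLOW

Allowed counts by window: 5 5 5 5

Answer: 5 5 5 5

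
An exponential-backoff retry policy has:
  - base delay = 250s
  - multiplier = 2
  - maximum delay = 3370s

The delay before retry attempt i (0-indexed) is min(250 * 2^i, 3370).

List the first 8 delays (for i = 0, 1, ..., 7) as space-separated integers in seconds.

Answer: 250 500 1000 2000 3370 3370 3370 3370

Derivation:
Computing each delay:
  i=0: min(250*2^0, 3370) = 250
  i=1: min(250*2^1, 3370) = 500
  i=2: min(250*2^2, 3370) = 1000
  i=3: min(250*2^3, 3370) = 2000
  i=4: min(250*2^4, 3370) = 3370
  i=5: min(250*2^5, 3370) = 3370
  i=6: min(250*2^6, 3370) = 3370
  i=7: min(250*2^7, 3370) = 3370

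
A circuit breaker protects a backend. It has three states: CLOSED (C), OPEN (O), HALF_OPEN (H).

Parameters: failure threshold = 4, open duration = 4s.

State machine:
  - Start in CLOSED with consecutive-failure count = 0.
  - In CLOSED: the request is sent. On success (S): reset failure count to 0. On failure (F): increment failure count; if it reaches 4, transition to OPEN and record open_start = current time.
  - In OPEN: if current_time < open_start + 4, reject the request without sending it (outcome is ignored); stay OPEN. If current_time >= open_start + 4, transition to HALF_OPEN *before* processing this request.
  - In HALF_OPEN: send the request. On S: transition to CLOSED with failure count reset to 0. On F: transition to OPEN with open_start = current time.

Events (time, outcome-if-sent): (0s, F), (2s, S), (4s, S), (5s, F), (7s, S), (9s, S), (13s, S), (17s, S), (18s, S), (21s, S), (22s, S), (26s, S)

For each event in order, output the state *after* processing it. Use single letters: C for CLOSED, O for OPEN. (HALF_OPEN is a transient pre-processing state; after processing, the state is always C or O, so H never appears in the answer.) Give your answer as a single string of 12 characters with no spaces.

Answer: CCCCCCCCCCCC

Derivation:
State after each event:
  event#1 t=0s outcome=F: state=CLOSED
  event#2 t=2s outcome=S: state=CLOSED
  event#3 t=4s outcome=S: state=CLOSED
  event#4 t=5s outcome=F: state=CLOSED
  event#5 t=7s outcome=S: state=CLOSED
  event#6 t=9s outcome=S: state=CLOSED
  event#7 t=13s outcome=S: state=CLOSED
  event#8 t=17s outcome=S: state=CLOSED
  event#9 t=18s outcome=S: state=CLOSED
  event#10 t=21s outcome=S: state=CLOSED
  event#11 t=22s outcome=S: state=CLOSED
  event#12 t=26s outcome=S: state=CLOSED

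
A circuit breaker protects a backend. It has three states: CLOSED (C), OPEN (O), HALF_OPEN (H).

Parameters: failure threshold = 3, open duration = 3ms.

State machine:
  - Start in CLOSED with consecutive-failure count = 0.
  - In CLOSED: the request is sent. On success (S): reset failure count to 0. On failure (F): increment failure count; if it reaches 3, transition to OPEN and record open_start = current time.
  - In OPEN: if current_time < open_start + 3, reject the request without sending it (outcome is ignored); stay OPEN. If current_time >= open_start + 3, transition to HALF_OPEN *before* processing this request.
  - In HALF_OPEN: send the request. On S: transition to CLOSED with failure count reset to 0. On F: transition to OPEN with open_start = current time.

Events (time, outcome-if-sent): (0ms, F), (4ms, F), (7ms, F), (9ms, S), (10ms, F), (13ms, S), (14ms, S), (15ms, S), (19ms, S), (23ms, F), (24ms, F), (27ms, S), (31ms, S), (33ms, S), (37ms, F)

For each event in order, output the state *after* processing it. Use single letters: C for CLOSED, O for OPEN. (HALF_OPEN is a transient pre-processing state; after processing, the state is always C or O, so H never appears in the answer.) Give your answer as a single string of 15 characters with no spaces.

State after each event:
  event#1 t=0ms outcome=F: state=CLOSED
  event#2 t=4ms outcome=F: state=CLOSED
  event#3 t=7ms outcome=F: state=OPEN
  event#4 t=9ms outcome=S: state=OPEN
  event#5 t=10ms outcome=F: state=OPEN
  event#6 t=13ms outcome=S: state=CLOSED
  event#7 t=14ms outcome=S: state=CLOSED
  event#8 t=15ms outcome=S: state=CLOSED
  event#9 t=19ms outcome=S: state=CLOSED
  event#10 t=23ms outcome=F: state=CLOSED
  event#11 t=24ms outcome=F: state=CLOSED
  event#12 t=27ms outcome=S: state=CLOSED
  event#13 t=31ms outcome=S: state=CLOSED
  event#14 t=33ms outcome=S: state=CLOSED
  event#15 t=37ms outcome=F: state=CLOSED

Answer: CCOOOCCCCCCCCCC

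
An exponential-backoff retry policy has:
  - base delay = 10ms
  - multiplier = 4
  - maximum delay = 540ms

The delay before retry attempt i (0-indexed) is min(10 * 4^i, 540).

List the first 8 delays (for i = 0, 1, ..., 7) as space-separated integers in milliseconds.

Answer: 10 40 160 540 540 540 540 540

Derivation:
Computing each delay:
  i=0: min(10*4^0, 540) = 10
  i=1: min(10*4^1, 540) = 40
  i=2: min(10*4^2, 540) = 160
  i=3: min(10*4^3, 540) = 540
  i=4: min(10*4^4, 540) = 540
  i=5: min(10*4^5, 540) = 540
  i=6: min(10*4^6, 540) = 540
  i=7: min(10*4^7, 540) = 540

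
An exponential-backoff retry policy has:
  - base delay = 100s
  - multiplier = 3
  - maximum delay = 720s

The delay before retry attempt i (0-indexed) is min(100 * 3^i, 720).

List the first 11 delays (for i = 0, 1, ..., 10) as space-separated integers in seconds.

Computing each delay:
  i=0: min(100*3^0, 720) = 100
  i=1: min(100*3^1, 720) = 300
  i=2: min(100*3^2, 720) = 720
  i=3: min(100*3^3, 720) = 720
  i=4: min(100*3^4, 720) = 720
  i=5: min(100*3^5, 720) = 720
  i=6: min(100*3^6, 720) = 720
  i=7: min(100*3^7, 720) = 720
  i=8: min(100*3^8, 720) = 720
  i=9: min(100*3^9, 720) = 720
  i=10: min(100*3^10, 720) = 720

Answer: 100 300 720 720 720 720 720 720 720 720 720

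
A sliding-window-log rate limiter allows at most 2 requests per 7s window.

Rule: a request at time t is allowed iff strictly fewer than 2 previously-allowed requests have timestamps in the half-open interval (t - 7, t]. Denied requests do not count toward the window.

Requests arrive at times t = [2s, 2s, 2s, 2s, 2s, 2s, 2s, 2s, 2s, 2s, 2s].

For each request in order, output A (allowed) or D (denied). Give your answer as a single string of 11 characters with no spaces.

Answer: AADDDDDDDDD

Derivation:
Tracking allowed requests in the window:
  req#1 t=2s: ALLOW
  req#2 t=2s: ALLOW
  req#3 t=2s: DENY
  req#4 t=2s: DENY
  req#5 t=2s: DENY
  req#6 t=2s: DENY
  req#7 t=2s: DENY
  req#8 t=2s: DENY
  req#9 t=2s: DENY
  req#10 t=2s: DENY
  req#11 t=2s: DENY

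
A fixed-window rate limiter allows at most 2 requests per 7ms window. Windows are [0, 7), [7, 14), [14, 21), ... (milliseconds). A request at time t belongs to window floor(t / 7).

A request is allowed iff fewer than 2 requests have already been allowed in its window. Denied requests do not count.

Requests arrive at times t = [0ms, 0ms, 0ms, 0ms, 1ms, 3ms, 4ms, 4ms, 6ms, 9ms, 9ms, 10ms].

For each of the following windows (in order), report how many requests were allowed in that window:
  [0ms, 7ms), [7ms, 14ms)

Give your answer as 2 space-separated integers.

Processing requests:
  req#1 t=0ms (window 0): ALLOW
  req#2 t=0ms (window 0): ALLOW
  req#3 t=0ms (window 0): DENY
  req#4 t=0ms (window 0): DENY
  req#5 t=1ms (window 0): DENY
  req#6 t=3ms (window 0): DENY
  req#7 t=4ms (window 0): DENY
  req#8 t=4ms (window 0): DENY
  req#9 t=6ms (window 0): DENY
  req#10 t=9ms (window 1): ALLOW
  req#11 t=9ms (window 1): ALLOW
  req#12 t=10ms (window 1): DENY

Allowed counts by window: 2 2

Answer: 2 2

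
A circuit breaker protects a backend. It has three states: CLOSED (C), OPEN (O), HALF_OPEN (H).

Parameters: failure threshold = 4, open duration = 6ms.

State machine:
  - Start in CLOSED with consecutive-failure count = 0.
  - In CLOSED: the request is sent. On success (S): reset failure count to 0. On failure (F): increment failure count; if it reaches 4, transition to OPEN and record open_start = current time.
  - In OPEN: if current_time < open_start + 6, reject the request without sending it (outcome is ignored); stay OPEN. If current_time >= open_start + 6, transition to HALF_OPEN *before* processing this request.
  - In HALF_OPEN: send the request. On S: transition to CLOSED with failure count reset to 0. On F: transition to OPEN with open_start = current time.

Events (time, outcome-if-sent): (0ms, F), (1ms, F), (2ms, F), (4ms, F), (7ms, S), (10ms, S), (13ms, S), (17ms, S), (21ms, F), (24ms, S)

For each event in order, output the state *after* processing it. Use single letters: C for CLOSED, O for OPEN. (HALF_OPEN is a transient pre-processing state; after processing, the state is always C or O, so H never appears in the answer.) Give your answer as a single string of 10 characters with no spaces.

State after each event:
  event#1 t=0ms outcome=F: state=CLOSED
  event#2 t=1ms outcome=F: state=CLOSED
  event#3 t=2ms outcome=F: state=CLOSED
  event#4 t=4ms outcome=F: state=OPEN
  event#5 t=7ms outcome=S: state=OPEN
  event#6 t=10ms outcome=S: state=CLOSED
  event#7 t=13ms outcome=S: state=CLOSED
  event#8 t=17ms outcome=S: state=CLOSED
  event#9 t=21ms outcome=F: state=CLOSED
  event#10 t=24ms outcome=S: state=CLOSED

Answer: CCCOOCCCCC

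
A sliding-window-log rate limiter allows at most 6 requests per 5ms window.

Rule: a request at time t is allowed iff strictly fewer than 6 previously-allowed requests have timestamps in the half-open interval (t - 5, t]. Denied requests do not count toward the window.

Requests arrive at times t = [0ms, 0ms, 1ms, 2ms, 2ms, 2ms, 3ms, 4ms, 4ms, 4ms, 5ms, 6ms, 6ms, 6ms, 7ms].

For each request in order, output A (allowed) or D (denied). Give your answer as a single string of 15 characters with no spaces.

Answer: AAAAAADDDDAAADA

Derivation:
Tracking allowed requests in the window:
  req#1 t=0ms: ALLOW
  req#2 t=0ms: ALLOW
  req#3 t=1ms: ALLOW
  req#4 t=2ms: ALLOW
  req#5 t=2ms: ALLOW
  req#6 t=2ms: ALLOW
  req#7 t=3ms: DENY
  req#8 t=4ms: DENY
  req#9 t=4ms: DENY
  req#10 t=4ms: DENY
  req#11 t=5ms: ALLOW
  req#12 t=6ms: ALLOW
  req#13 t=6ms: ALLOW
  req#14 t=6ms: DENY
  req#15 t=7ms: ALLOW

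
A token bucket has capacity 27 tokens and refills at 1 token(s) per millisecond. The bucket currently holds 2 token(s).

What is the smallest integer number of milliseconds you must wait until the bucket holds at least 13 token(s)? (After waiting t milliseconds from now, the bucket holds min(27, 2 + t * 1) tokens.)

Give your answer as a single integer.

Need 2 + t * 1 >= 13, so t >= 11/1.
Smallest integer t = ceil(11/1) = 11.

Answer: 11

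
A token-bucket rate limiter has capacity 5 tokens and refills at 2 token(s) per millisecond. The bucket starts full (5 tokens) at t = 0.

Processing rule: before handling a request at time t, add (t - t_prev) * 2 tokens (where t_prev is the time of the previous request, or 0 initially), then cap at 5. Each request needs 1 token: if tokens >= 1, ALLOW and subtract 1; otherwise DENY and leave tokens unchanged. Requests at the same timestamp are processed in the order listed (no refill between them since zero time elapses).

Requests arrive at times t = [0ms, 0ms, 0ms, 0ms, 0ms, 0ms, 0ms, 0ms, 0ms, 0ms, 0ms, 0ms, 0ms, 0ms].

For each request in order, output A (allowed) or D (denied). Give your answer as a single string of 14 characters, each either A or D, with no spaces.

Answer: AAAAADDDDDDDDD

Derivation:
Simulating step by step:
  req#1 t=0ms: ALLOW
  req#2 t=0ms: ALLOW
  req#3 t=0ms: ALLOW
  req#4 t=0ms: ALLOW
  req#5 t=0ms: ALLOW
  req#6 t=0ms: DENY
  req#7 t=0ms: DENY
  req#8 t=0ms: DENY
  req#9 t=0ms: DENY
  req#10 t=0ms: DENY
  req#11 t=0ms: DENY
  req#12 t=0ms: DENY
  req#13 t=0ms: DENY
  req#14 t=0ms: DENY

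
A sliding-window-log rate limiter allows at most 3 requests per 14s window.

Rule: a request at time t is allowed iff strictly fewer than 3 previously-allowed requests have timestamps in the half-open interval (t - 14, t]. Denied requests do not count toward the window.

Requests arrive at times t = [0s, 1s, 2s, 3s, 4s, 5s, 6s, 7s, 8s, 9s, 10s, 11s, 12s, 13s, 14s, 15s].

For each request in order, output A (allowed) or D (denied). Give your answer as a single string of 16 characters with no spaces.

Tracking allowed requests in the window:
  req#1 t=0s: ALLOW
  req#2 t=1s: ALLOW
  req#3 t=2s: ALLOW
  req#4 t=3s: DENY
  req#5 t=4s: DENY
  req#6 t=5s: DENY
  req#7 t=6s: DENY
  req#8 t=7s: DENY
  req#9 t=8s: DENY
  req#10 t=9s: DENY
  req#11 t=10s: DENY
  req#12 t=11s: DENY
  req#13 t=12s: DENY
  req#14 t=13s: DENY
  req#15 t=14s: ALLOW
  req#16 t=15s: ALLOW

Answer: AAADDDDDDDDDDDAA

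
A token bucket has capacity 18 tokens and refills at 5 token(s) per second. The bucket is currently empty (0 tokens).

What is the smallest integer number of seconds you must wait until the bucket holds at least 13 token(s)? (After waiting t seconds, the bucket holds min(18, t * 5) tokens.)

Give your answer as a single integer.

Answer: 3

Derivation:
Need t * 5 >= 13, so t >= 13/5.
Smallest integer t = ceil(13/5) = 3.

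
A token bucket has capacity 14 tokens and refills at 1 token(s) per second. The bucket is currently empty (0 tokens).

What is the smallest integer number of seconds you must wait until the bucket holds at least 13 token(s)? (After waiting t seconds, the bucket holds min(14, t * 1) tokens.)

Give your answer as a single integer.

Need t * 1 >= 13, so t >= 13/1.
Smallest integer t = ceil(13/1) = 13.

Answer: 13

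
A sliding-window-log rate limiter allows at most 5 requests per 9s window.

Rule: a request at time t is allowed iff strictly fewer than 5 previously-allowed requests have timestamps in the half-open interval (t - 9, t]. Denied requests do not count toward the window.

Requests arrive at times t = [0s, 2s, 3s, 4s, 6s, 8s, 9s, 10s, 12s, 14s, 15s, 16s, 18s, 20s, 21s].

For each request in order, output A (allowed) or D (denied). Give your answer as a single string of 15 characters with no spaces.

Answer: AAAAADADAAAAADA

Derivation:
Tracking allowed requests in the window:
  req#1 t=0s: ALLOW
  req#2 t=2s: ALLOW
  req#3 t=3s: ALLOW
  req#4 t=4s: ALLOW
  req#5 t=6s: ALLOW
  req#6 t=8s: DENY
  req#7 t=9s: ALLOW
  req#8 t=10s: DENY
  req#9 t=12s: ALLOW
  req#10 t=14s: ALLOW
  req#11 t=15s: ALLOW
  req#12 t=16s: ALLOW
  req#13 t=18s: ALLOW
  req#14 t=20s: DENY
  req#15 t=21s: ALLOW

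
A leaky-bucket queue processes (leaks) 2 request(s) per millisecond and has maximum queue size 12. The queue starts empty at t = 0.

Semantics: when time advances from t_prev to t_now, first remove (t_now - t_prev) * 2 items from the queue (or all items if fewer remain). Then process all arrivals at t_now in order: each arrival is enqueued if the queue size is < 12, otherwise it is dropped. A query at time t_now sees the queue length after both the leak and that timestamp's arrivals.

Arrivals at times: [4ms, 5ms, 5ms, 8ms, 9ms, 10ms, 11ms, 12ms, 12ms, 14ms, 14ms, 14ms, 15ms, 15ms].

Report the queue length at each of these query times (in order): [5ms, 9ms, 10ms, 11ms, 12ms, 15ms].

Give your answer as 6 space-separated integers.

Answer: 2 1 1 1 2 3

Derivation:
Queue lengths at query times:
  query t=5ms: backlog = 2
  query t=9ms: backlog = 1
  query t=10ms: backlog = 1
  query t=11ms: backlog = 1
  query t=12ms: backlog = 2
  query t=15ms: backlog = 3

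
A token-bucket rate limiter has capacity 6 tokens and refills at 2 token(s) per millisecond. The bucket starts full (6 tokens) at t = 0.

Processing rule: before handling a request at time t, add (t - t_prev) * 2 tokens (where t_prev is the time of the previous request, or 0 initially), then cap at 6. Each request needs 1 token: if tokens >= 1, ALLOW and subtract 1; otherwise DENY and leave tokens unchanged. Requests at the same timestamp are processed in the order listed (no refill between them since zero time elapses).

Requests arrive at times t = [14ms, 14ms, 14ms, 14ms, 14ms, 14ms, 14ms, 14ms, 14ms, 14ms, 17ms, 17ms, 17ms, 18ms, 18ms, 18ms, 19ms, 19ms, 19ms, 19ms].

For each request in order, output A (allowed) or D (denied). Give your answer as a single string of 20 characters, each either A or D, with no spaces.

Answer: AAAAAADDDDAAAAAAAAAA

Derivation:
Simulating step by step:
  req#1 t=14ms: ALLOW
  req#2 t=14ms: ALLOW
  req#3 t=14ms: ALLOW
  req#4 t=14ms: ALLOW
  req#5 t=14ms: ALLOW
  req#6 t=14ms: ALLOW
  req#7 t=14ms: DENY
  req#8 t=14ms: DENY
  req#9 t=14ms: DENY
  req#10 t=14ms: DENY
  req#11 t=17ms: ALLOW
  req#12 t=17ms: ALLOW
  req#13 t=17ms: ALLOW
  req#14 t=18ms: ALLOW
  req#15 t=18ms: ALLOW
  req#16 t=18ms: ALLOW
  req#17 t=19ms: ALLOW
  req#18 t=19ms: ALLOW
  req#19 t=19ms: ALLOW
  req#20 t=19ms: ALLOW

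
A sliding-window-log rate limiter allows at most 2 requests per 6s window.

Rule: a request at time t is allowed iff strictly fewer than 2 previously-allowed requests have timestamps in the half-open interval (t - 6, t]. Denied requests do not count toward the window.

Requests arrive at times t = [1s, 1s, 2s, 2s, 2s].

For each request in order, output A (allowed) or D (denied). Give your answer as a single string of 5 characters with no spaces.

Answer: AADDD

Derivation:
Tracking allowed requests in the window:
  req#1 t=1s: ALLOW
  req#2 t=1s: ALLOW
  req#3 t=2s: DENY
  req#4 t=2s: DENY
  req#5 t=2s: DENY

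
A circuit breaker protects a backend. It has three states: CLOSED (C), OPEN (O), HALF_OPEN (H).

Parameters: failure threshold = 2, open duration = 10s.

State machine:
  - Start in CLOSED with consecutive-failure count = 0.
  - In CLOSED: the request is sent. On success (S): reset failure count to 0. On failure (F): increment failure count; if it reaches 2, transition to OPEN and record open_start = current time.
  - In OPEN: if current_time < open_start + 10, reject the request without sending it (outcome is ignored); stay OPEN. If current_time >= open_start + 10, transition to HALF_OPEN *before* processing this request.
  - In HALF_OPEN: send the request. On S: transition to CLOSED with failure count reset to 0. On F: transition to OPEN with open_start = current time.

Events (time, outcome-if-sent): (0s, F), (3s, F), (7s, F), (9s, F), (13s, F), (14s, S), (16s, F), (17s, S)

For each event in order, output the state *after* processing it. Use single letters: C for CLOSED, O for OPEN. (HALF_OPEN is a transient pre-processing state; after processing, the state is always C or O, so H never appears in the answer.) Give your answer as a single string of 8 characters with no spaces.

Answer: COOOOOOO

Derivation:
State after each event:
  event#1 t=0s outcome=F: state=CLOSED
  event#2 t=3s outcome=F: state=OPEN
  event#3 t=7s outcome=F: state=OPEN
  event#4 t=9s outcome=F: state=OPEN
  event#5 t=13s outcome=F: state=OPEN
  event#6 t=14s outcome=S: state=OPEN
  event#7 t=16s outcome=F: state=OPEN
  event#8 t=17s outcome=S: state=OPEN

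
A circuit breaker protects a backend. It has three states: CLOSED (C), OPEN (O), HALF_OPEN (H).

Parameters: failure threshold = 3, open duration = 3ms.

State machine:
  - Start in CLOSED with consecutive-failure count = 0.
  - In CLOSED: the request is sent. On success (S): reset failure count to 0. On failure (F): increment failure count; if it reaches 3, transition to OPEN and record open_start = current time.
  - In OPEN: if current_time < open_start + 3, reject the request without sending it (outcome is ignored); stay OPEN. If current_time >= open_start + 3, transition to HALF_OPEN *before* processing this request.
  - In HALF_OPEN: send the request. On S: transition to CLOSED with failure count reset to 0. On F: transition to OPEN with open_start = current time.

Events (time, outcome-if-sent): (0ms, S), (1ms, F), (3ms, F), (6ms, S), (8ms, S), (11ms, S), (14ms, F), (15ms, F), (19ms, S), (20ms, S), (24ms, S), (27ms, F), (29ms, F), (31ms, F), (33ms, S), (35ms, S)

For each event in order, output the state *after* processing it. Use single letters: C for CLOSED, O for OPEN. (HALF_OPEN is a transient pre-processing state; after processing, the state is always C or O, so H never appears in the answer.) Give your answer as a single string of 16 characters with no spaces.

State after each event:
  event#1 t=0ms outcome=S: state=CLOSED
  event#2 t=1ms outcome=F: state=CLOSED
  event#3 t=3ms outcome=F: state=CLOSED
  event#4 t=6ms outcome=S: state=CLOSED
  event#5 t=8ms outcome=S: state=CLOSED
  event#6 t=11ms outcome=S: state=CLOSED
  event#7 t=14ms outcome=F: state=CLOSED
  event#8 t=15ms outcome=F: state=CLOSED
  event#9 t=19ms outcome=S: state=CLOSED
  event#10 t=20ms outcome=S: state=CLOSED
  event#11 t=24ms outcome=S: state=CLOSED
  event#12 t=27ms outcome=F: state=CLOSED
  event#13 t=29ms outcome=F: state=CLOSED
  event#14 t=31ms outcome=F: state=OPEN
  event#15 t=33ms outcome=S: state=OPEN
  event#16 t=35ms outcome=S: state=CLOSED

Answer: CCCCCCCCCCCCCOOC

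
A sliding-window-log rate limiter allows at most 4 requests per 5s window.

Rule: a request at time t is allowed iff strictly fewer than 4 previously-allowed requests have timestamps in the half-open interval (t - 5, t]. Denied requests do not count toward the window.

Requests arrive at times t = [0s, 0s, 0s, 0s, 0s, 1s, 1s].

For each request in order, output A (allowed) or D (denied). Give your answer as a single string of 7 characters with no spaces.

Answer: AAAADDD

Derivation:
Tracking allowed requests in the window:
  req#1 t=0s: ALLOW
  req#2 t=0s: ALLOW
  req#3 t=0s: ALLOW
  req#4 t=0s: ALLOW
  req#5 t=0s: DENY
  req#6 t=1s: DENY
  req#7 t=1s: DENY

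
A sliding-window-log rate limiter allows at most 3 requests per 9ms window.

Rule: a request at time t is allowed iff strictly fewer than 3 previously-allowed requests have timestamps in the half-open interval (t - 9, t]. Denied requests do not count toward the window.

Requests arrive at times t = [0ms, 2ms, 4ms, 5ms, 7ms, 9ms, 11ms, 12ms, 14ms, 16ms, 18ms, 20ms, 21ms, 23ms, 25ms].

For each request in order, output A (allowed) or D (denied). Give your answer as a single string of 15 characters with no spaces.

Tracking allowed requests in the window:
  req#1 t=0ms: ALLOW
  req#2 t=2ms: ALLOW
  req#3 t=4ms: ALLOW
  req#4 t=5ms: DENY
  req#5 t=7ms: DENY
  req#6 t=9ms: ALLOW
  req#7 t=11ms: ALLOW
  req#8 t=12ms: DENY
  req#9 t=14ms: ALLOW
  req#10 t=16ms: DENY
  req#11 t=18ms: ALLOW
  req#12 t=20ms: ALLOW
  req#13 t=21ms: DENY
  req#14 t=23ms: ALLOW
  req#15 t=25ms: DENY

Answer: AAADDAADADAADAD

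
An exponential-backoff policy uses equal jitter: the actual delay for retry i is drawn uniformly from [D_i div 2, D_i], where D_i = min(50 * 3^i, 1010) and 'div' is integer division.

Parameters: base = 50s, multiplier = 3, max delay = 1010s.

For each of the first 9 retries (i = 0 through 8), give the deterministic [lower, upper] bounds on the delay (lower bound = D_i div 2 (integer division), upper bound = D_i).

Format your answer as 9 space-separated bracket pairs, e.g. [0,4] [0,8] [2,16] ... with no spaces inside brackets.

Answer: [25,50] [75,150] [225,450] [505,1010] [505,1010] [505,1010] [505,1010] [505,1010] [505,1010]

Derivation:
Computing bounds per retry:
  i=0: D_i=min(50*3^0,1010)=50, bounds=[25,50]
  i=1: D_i=min(50*3^1,1010)=150, bounds=[75,150]
  i=2: D_i=min(50*3^2,1010)=450, bounds=[225,450]
  i=3: D_i=min(50*3^3,1010)=1010, bounds=[505,1010]
  i=4: D_i=min(50*3^4,1010)=1010, bounds=[505,1010]
  i=5: D_i=min(50*3^5,1010)=1010, bounds=[505,1010]
  i=6: D_i=min(50*3^6,1010)=1010, bounds=[505,1010]
  i=7: D_i=min(50*3^7,1010)=1010, bounds=[505,1010]
  i=8: D_i=min(50*3^8,1010)=1010, bounds=[505,1010]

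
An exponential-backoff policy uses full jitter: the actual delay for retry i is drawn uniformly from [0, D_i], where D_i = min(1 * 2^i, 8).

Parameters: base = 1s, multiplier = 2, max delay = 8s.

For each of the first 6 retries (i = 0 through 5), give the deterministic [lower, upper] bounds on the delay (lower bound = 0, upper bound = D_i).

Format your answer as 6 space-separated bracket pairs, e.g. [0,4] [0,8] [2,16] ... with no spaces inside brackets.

Computing bounds per retry:
  i=0: D_i=min(1*2^0,8)=1, bounds=[0,1]
  i=1: D_i=min(1*2^1,8)=2, bounds=[0,2]
  i=2: D_i=min(1*2^2,8)=4, bounds=[0,4]
  i=3: D_i=min(1*2^3,8)=8, bounds=[0,8]
  i=4: D_i=min(1*2^4,8)=8, bounds=[0,8]
  i=5: D_i=min(1*2^5,8)=8, bounds=[0,8]

Answer: [0,1] [0,2] [0,4] [0,8] [0,8] [0,8]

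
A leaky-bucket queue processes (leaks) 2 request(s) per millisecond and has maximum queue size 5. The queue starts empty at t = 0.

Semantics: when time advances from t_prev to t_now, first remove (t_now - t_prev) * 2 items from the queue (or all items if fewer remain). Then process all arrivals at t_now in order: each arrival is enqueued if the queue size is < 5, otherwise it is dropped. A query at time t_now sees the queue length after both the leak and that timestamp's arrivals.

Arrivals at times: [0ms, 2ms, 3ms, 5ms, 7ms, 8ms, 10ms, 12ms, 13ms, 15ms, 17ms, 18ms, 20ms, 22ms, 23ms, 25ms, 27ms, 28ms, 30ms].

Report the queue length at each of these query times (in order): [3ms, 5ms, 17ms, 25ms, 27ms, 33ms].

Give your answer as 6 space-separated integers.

Queue lengths at query times:
  query t=3ms: backlog = 1
  query t=5ms: backlog = 1
  query t=17ms: backlog = 1
  query t=25ms: backlog = 1
  query t=27ms: backlog = 1
  query t=33ms: backlog = 0

Answer: 1 1 1 1 1 0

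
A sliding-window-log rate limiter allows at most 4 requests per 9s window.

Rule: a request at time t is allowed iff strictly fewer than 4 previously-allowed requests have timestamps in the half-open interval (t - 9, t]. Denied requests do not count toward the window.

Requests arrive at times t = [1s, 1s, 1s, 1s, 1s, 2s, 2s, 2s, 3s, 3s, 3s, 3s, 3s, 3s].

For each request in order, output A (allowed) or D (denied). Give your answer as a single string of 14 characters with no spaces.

Tracking allowed requests in the window:
  req#1 t=1s: ALLOW
  req#2 t=1s: ALLOW
  req#3 t=1s: ALLOW
  req#4 t=1s: ALLOW
  req#5 t=1s: DENY
  req#6 t=2s: DENY
  req#7 t=2s: DENY
  req#8 t=2s: DENY
  req#9 t=3s: DENY
  req#10 t=3s: DENY
  req#11 t=3s: DENY
  req#12 t=3s: DENY
  req#13 t=3s: DENY
  req#14 t=3s: DENY

Answer: AAAADDDDDDDDDD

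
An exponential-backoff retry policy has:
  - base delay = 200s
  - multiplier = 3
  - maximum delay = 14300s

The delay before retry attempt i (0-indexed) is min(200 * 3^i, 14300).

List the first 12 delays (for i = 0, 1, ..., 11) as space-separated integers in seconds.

Answer: 200 600 1800 5400 14300 14300 14300 14300 14300 14300 14300 14300

Derivation:
Computing each delay:
  i=0: min(200*3^0, 14300) = 200
  i=1: min(200*3^1, 14300) = 600
  i=2: min(200*3^2, 14300) = 1800
  i=3: min(200*3^3, 14300) = 5400
  i=4: min(200*3^4, 14300) = 14300
  i=5: min(200*3^5, 14300) = 14300
  i=6: min(200*3^6, 14300) = 14300
  i=7: min(200*3^7, 14300) = 14300
  i=8: min(200*3^8, 14300) = 14300
  i=9: min(200*3^9, 14300) = 14300
  i=10: min(200*3^10, 14300) = 14300
  i=11: min(200*3^11, 14300) = 14300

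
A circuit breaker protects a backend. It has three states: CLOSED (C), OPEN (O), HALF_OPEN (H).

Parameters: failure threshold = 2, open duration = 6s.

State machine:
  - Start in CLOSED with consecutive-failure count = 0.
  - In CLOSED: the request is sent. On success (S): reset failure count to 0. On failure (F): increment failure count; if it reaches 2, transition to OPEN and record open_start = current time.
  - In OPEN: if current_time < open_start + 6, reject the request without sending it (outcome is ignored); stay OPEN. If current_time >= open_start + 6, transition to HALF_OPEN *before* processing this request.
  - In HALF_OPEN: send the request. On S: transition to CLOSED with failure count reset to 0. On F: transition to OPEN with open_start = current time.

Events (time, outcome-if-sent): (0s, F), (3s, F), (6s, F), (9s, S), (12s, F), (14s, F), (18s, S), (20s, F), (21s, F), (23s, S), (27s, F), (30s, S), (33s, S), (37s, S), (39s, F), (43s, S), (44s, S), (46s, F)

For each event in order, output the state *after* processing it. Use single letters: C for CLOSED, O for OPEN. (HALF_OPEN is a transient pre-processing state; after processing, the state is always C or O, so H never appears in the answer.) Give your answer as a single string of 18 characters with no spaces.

Answer: COOCCOOOOOOOCCCCCC

Derivation:
State after each event:
  event#1 t=0s outcome=F: state=CLOSED
  event#2 t=3s outcome=F: state=OPEN
  event#3 t=6s outcome=F: state=OPEN
  event#4 t=9s outcome=S: state=CLOSED
  event#5 t=12s outcome=F: state=CLOSED
  event#6 t=14s outcome=F: state=OPEN
  event#7 t=18s outcome=S: state=OPEN
  event#8 t=20s outcome=F: state=OPEN
  event#9 t=21s outcome=F: state=OPEN
  event#10 t=23s outcome=S: state=OPEN
  event#11 t=27s outcome=F: state=OPEN
  event#12 t=30s outcome=S: state=OPEN
  event#13 t=33s outcome=S: state=CLOSED
  event#14 t=37s outcome=S: state=CLOSED
  event#15 t=39s outcome=F: state=CLOSED
  event#16 t=43s outcome=S: state=CLOSED
  event#17 t=44s outcome=S: state=CLOSED
  event#18 t=46s outcome=F: state=CLOSED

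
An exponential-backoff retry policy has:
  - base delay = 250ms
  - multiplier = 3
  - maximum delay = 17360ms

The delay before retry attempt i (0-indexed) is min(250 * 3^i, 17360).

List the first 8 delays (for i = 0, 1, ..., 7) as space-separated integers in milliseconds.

Computing each delay:
  i=0: min(250*3^0, 17360) = 250
  i=1: min(250*3^1, 17360) = 750
  i=2: min(250*3^2, 17360) = 2250
  i=3: min(250*3^3, 17360) = 6750
  i=4: min(250*3^4, 17360) = 17360
  i=5: min(250*3^5, 17360) = 17360
  i=6: min(250*3^6, 17360) = 17360
  i=7: min(250*3^7, 17360) = 17360

Answer: 250 750 2250 6750 17360 17360 17360 17360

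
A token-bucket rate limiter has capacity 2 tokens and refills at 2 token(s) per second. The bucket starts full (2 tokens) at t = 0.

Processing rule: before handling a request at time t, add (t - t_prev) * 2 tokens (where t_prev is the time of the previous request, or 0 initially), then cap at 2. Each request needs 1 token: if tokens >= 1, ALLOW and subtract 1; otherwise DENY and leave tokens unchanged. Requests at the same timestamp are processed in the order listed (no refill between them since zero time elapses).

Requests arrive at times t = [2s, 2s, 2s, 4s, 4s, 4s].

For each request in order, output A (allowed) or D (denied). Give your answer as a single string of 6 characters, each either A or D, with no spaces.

Simulating step by step:
  req#1 t=2s: ALLOW
  req#2 t=2s: ALLOW
  req#3 t=2s: DENY
  req#4 t=4s: ALLOW
  req#5 t=4s: ALLOW
  req#6 t=4s: DENY

Answer: AADAAD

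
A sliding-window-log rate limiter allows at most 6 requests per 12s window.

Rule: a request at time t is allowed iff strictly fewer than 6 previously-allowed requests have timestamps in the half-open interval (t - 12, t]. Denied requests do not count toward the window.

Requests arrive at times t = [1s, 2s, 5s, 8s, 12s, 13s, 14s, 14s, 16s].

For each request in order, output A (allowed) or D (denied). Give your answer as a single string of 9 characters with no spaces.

Answer: AAAAAAAAD

Derivation:
Tracking allowed requests in the window:
  req#1 t=1s: ALLOW
  req#2 t=2s: ALLOW
  req#3 t=5s: ALLOW
  req#4 t=8s: ALLOW
  req#5 t=12s: ALLOW
  req#6 t=13s: ALLOW
  req#7 t=14s: ALLOW
  req#8 t=14s: ALLOW
  req#9 t=16s: DENY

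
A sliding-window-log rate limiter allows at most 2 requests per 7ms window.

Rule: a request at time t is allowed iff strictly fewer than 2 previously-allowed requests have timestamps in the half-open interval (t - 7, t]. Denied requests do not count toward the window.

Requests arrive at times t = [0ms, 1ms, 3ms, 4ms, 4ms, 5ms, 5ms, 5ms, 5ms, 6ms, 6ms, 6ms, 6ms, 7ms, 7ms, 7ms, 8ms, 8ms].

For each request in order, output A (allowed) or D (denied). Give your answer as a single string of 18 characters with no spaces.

Tracking allowed requests in the window:
  req#1 t=0ms: ALLOW
  req#2 t=1ms: ALLOW
  req#3 t=3ms: DENY
  req#4 t=4ms: DENY
  req#5 t=4ms: DENY
  req#6 t=5ms: DENY
  req#7 t=5ms: DENY
  req#8 t=5ms: DENY
  req#9 t=5ms: DENY
  req#10 t=6ms: DENY
  req#11 t=6ms: DENY
  req#12 t=6ms: DENY
  req#13 t=6ms: DENY
  req#14 t=7ms: ALLOW
  req#15 t=7ms: DENY
  req#16 t=7ms: DENY
  req#17 t=8ms: ALLOW
  req#18 t=8ms: DENY

Answer: AADDDDDDDDDDDADDAD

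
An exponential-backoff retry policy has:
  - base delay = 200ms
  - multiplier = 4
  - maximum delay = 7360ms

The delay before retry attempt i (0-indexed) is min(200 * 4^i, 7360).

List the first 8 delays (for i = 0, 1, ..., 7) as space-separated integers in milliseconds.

Answer: 200 800 3200 7360 7360 7360 7360 7360

Derivation:
Computing each delay:
  i=0: min(200*4^0, 7360) = 200
  i=1: min(200*4^1, 7360) = 800
  i=2: min(200*4^2, 7360) = 3200
  i=3: min(200*4^3, 7360) = 7360
  i=4: min(200*4^4, 7360) = 7360
  i=5: min(200*4^5, 7360) = 7360
  i=6: min(200*4^6, 7360) = 7360
  i=7: min(200*4^7, 7360) = 7360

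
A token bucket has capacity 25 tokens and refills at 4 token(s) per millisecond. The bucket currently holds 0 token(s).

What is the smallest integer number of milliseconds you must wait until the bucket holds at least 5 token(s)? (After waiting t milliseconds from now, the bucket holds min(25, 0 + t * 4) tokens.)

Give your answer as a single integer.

Need 0 + t * 4 >= 5, so t >= 5/4.
Smallest integer t = ceil(5/4) = 2.

Answer: 2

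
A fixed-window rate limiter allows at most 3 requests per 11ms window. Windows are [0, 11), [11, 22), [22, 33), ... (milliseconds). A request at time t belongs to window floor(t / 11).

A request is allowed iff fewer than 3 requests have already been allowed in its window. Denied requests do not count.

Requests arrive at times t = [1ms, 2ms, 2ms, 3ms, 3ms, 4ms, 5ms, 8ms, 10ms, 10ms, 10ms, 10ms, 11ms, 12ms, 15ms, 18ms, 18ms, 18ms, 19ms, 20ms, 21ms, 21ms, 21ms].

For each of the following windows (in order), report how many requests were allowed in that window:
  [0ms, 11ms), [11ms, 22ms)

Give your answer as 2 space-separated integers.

Answer: 3 3

Derivation:
Processing requests:
  req#1 t=1ms (window 0): ALLOW
  req#2 t=2ms (window 0): ALLOW
  req#3 t=2ms (window 0): ALLOW
  req#4 t=3ms (window 0): DENY
  req#5 t=3ms (window 0): DENY
  req#6 t=4ms (window 0): DENY
  req#7 t=5ms (window 0): DENY
  req#8 t=8ms (window 0): DENY
  req#9 t=10ms (window 0): DENY
  req#10 t=10ms (window 0): DENY
  req#11 t=10ms (window 0): DENY
  req#12 t=10ms (window 0): DENY
  req#13 t=11ms (window 1): ALLOW
  req#14 t=12ms (window 1): ALLOW
  req#15 t=15ms (window 1): ALLOW
  req#16 t=18ms (window 1): DENY
  req#17 t=18ms (window 1): DENY
  req#18 t=18ms (window 1): DENY
  req#19 t=19ms (window 1): DENY
  req#20 t=20ms (window 1): DENY
  req#21 t=21ms (window 1): DENY
  req#22 t=21ms (window 1): DENY
  req#23 t=21ms (window 1): DENY

Allowed counts by window: 3 3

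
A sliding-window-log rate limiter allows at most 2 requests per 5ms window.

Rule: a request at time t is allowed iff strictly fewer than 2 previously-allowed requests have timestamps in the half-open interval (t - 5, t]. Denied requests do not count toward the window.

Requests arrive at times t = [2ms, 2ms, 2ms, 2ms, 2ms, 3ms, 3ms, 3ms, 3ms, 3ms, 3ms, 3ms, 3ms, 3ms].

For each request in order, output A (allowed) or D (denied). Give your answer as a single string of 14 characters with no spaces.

Answer: AADDDDDDDDDDDD

Derivation:
Tracking allowed requests in the window:
  req#1 t=2ms: ALLOW
  req#2 t=2ms: ALLOW
  req#3 t=2ms: DENY
  req#4 t=2ms: DENY
  req#5 t=2ms: DENY
  req#6 t=3ms: DENY
  req#7 t=3ms: DENY
  req#8 t=3ms: DENY
  req#9 t=3ms: DENY
  req#10 t=3ms: DENY
  req#11 t=3ms: DENY
  req#12 t=3ms: DENY
  req#13 t=3ms: DENY
  req#14 t=3ms: DENY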